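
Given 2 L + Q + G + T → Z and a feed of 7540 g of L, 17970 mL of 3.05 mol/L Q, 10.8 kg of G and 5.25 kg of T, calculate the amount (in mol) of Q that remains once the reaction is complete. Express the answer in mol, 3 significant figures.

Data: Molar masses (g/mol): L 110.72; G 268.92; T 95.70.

20.8 mol

n(L) = 7540 / 110.72 = 68.10 mol
n(Q) = 3.05 × 17970/1000 = 54.81 mol
n(G) = 10.80×1000 / 268.92 = 40.16 mol
n(T) = 5.250×1000 / 95.70 = 54.86 mol
n/ν → L: 34.05, Q: 54.81, G: 40.16, T: 54.86; L is limiting.
Q consumed = (1/2) × 68.10 = 34.05 mol
Q remaining = 54.81 − 34.05 = 20.76 mol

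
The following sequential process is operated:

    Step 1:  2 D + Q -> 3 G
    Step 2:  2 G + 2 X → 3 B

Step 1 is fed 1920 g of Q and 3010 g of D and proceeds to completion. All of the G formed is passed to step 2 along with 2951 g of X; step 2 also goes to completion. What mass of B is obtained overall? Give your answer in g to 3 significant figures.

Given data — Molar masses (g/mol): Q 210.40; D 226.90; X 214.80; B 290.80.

Step 1:
n(Q) = 1920 / 210.40 = 9.125 mol
n(D) = 3010 / 226.90 = 13.27 mol
n/ν → Q: 9.125, D: 6.635; D is limiting.
n(G) produced = (3/2) × 13.27 = 19.91 mol
Step 2:
n(G) available = 19.91 mol
n(X) = 2951 / 214.80 = 13.74 mol
n/ν → G: 9.955, X: 6.870; X is limiting.
n(B) = (3/2) × 13.74 = 20.61 mol
mass = 20.61 × 290.80 = 5993 g

5990 g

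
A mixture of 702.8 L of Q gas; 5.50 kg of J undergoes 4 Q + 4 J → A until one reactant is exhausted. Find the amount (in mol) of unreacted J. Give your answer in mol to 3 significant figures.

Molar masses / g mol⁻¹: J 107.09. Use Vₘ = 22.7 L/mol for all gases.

20.4 mol

n(Q) = 702.8 / 22.7 = 30.96 mol
n(J) = 5.500×1000 / 107.09 = 51.36 mol
n/ν → Q: 7.740, J: 12.84; Q is limiting.
J consumed = (4/4) × 30.96 = 30.96 mol
J remaining = 51.36 − 30.96 = 20.40 mol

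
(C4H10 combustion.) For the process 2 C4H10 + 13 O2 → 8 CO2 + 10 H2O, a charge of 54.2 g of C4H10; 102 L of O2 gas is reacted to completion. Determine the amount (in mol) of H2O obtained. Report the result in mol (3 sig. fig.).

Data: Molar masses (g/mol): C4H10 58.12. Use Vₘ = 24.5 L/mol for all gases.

n(C4H10) = 54.20 / 58.12 = 0.9326 mol
n(O2) = 102.0 / 24.5 = 4.163 mol
n/ν for C4H10 = 0.9326/2 = 0.4663
n/ν for O2 = 4.163/13 = 0.3202
Smallest n/ν is O2 → limiting reagent.
n(H2O) = (10/13) × 4.163 = 3.202 mol

3.20 mol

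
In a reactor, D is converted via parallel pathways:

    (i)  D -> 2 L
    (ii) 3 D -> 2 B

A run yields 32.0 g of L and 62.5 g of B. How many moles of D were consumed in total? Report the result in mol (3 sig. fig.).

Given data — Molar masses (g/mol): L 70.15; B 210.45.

n(L) = 32.0 / 70.15 = 0.4562 mol
n(B) = 62.5 / 210.45 = 0.2970 mol
n(D) via (i) = (1/2)×0.4562 = 0.2281 mol
n(D) via (ii) = (3/2)×0.2970 = 0.4455 mol
total n(D) = 0.2281 + 0.4455 = 0.6736 mol

0.674 mol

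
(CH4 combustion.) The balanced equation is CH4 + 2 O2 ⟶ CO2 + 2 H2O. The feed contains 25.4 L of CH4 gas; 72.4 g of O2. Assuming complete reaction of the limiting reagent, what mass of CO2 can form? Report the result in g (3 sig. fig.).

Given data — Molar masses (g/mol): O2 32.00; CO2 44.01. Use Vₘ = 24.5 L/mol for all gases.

n(CH4) = 25.40 / 24.5 = 1.037 mol
n(O2) = 72.40 / 32.00 = 2.263 mol
n/ν → CH4: 1.037, O2: 1.132; CH4 is limiting.
n(CO2) = (1/1) × 1.037 = 1.037 mol
mass = 1.037 × 44.01 = 45.64 g

45.6 g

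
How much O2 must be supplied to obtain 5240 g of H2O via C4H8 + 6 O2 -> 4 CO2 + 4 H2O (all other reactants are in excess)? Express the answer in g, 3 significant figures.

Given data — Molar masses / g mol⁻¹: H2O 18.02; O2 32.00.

14000 g

n(H2O) = 5240 / 18.02 = 290.8 mol
n(O2) = (6/4) × 290.8 = 436.2 mol
mass = 436.2 × 32.00 = 13960 g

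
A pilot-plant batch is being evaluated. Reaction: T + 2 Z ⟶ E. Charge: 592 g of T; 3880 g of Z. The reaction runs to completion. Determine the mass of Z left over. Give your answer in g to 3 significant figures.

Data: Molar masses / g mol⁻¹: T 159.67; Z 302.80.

1630 g

n(T) = 592.0 / 159.67 = 3.708 mol
n(Z) = 3880 / 302.80 = 12.81 mol
n/ν for T = 3.708/1 = 3.708
n/ν for Z = 12.81/2 = 6.405
Smallest n/ν is T → limiting reagent.
Z consumed = (2/1) × 3.708 = 7.416 mol
Z remaining = 12.81 − 7.416 = 5.394 mol
mass = 5.394 × 302.80 = 1633 g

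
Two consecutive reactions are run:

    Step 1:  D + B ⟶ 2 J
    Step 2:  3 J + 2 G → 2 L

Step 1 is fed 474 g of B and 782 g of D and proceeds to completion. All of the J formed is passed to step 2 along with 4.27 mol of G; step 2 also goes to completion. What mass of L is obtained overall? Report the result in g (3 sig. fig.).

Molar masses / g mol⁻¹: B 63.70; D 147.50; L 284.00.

1210 g

Step 1:
n(B) = 474.0 / 63.70 = 7.441 mol
n(D) = 782.0 / 147.50 = 5.302 mol
n/ν for B = 7.441/1 = 7.441
n/ν for D = 5.302/1 = 5.302
Smallest n/ν is D → limiting reagent.
n(J) produced = (2/1) × 5.302 = 10.60 mol
Step 2:
n(J) available = 10.60 mol
n(G) = 4.270 mol
n/ν for J = 10.60/3 = 3.533
n/ν for G = 4.270/2 = 2.135
Smallest n/ν is G → limiting reagent.
n(L) = (2/2) × 4.270 = 4.270 mol
mass = 4.270 × 284.00 = 1213 g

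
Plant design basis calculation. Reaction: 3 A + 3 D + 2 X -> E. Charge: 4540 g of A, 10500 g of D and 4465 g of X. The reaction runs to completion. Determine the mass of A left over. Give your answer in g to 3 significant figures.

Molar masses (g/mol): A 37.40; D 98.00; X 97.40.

1970 g

n(A) = 4540 / 37.40 = 121.4 mol
n(D) = 10500 / 98.00 = 107.1 mol
n(X) = 4465 / 97.40 = 45.84 mol
n/ν for A = 121.4/3 = 40.47
n/ν for D = 107.1/3 = 35.70
n/ν for X = 45.84/2 = 22.92
Smallest n/ν is X → limiting reagent.
A consumed = (3/2) × 45.84 = 68.76 mol
A remaining = 121.4 − 68.76 = 52.64 mol
mass = 52.64 × 37.40 = 1969 g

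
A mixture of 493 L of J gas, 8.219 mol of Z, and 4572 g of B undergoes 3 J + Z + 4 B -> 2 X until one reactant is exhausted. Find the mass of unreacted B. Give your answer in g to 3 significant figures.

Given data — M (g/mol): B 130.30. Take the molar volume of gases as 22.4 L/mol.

748 g

n(J) = 493.0 / 22.4 = 22.01 mol
n(Z) = 8.219 mol
n(B) = 4572 / 130.30 = 35.09 mol
n/ν for J = 22.01/3 = 7.337
n/ν for Z = 8.219/1 = 8.219
n/ν for B = 35.09/4 = 8.773
Smallest n/ν is J → limiting reagent.
B consumed = (4/3) × 22.01 = 29.35 mol
B remaining = 35.09 − 29.35 = 5.740 mol
mass = 5.740 × 130.30 = 747.9 g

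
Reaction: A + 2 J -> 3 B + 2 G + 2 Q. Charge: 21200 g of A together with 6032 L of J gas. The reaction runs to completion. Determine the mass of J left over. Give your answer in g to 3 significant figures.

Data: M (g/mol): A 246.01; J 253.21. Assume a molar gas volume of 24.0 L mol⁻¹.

20000 g

n(A) = 21200 / 246.01 = 86.18 mol
n(J) = 6032 / 24.0 = 251.3 mol
n/ν for A = 86.18/1 = 86.18
n/ν for J = 251.3/2 = 125.7
Smallest n/ν is A → limiting reagent.
J consumed = (2/1) × 86.18 = 172.4 mol
J remaining = 251.3 − 172.4 = 78.90 mol
mass = 78.90 × 253.21 = 19980 g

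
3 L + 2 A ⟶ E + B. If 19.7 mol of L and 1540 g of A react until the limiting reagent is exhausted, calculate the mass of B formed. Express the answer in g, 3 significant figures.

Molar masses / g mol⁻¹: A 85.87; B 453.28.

n(L) = 19.70 mol
n(A) = 1540 / 85.87 = 17.93 mol
n/ν for L = 19.70/3 = 6.567
n/ν for A = 17.93/2 = 8.965
Smallest n/ν is L → limiting reagent.
n(B) = (1/3) × 19.70 = 6.567 mol
mass = 6.567 × 453.28 = 2977 g

2980 g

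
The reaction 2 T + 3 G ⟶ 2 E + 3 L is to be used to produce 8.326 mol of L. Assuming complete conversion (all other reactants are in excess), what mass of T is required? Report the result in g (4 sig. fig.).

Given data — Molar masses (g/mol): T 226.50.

1257 g

n(L) = 8.326 mol
n(T) = (2/3) × 8.326 = 5.551 mol
mass = 5.551 × 226.50 = 1257 g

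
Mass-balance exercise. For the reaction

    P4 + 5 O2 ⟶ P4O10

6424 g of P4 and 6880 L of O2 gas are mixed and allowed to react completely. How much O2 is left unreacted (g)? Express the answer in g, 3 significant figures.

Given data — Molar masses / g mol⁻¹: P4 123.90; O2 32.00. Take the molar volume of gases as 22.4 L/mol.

1530 g

n(P4) = 6424 / 123.90 = 51.85 mol
n(O2) = 6880 / 22.4 = 307.1 mol
n/ν → P4: 51.85, O2: 61.42; P4 is limiting.
O2 consumed = (5/1) × 51.85 = 259.3 mol
O2 remaining = 307.1 − 259.3 = 47.80 mol
mass = 47.80 × 32.00 = 1530 g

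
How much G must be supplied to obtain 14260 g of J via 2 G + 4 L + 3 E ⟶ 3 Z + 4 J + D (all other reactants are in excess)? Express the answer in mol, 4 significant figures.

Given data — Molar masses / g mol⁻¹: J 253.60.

28.12 mol

n(J) = 14260 / 253.60 = 56.23 mol
n(G) = (2/4) × 56.23 = 28.12 mol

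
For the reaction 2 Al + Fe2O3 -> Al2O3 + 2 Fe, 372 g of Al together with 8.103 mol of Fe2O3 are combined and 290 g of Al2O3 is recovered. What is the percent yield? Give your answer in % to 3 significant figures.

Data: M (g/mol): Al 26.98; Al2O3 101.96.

n(Al) = 372.0 / 26.98 = 13.79 mol
n(Fe2O3) = 8.103 mol
n/ν for Al = 13.79/2 = 6.895
n/ν for Fe2O3 = 8.103/1 = 8.103
Smallest n/ν is Al → limiting reagent.
theoretical n(Al2O3) = (1/2) × 13.79 = 6.895 mol → 703.0 g
% yield = 290 / 703.0 × 100 = 41.25 %

41.3 %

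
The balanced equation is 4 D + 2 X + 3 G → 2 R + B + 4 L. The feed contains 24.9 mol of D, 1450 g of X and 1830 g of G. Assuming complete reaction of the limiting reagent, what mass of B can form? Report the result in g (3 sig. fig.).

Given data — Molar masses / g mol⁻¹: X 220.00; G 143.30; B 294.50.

971 g

n(D) = 24.90 mol
n(X) = 1450 / 220.00 = 6.591 mol
n(G) = 1830 / 143.30 = 12.77 mol
n/ν → D: 6.225, X: 3.296, G: 4.257; X is limiting.
n(B) = (1/2) × 6.591 = 3.296 mol
mass = 3.296 × 294.50 = 970.7 g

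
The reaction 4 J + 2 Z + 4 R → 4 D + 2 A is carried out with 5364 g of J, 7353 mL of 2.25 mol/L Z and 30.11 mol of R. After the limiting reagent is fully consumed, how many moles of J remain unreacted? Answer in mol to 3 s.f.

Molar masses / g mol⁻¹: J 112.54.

17.6 mol

n(J) = 5364 / 112.54 = 47.66 mol
n(Z) = 2.25 × 7353/1000 = 16.54 mol
n(R) = 30.11 mol
n/ν for J = 47.66/4 = 11.92
n/ν for Z = 16.54/2 = 8.270
n/ν for R = 30.11/4 = 7.528
Smallest n/ν is R → limiting reagent.
J consumed = (4/4) × 30.11 = 30.11 mol
J remaining = 47.66 − 30.11 = 17.55 mol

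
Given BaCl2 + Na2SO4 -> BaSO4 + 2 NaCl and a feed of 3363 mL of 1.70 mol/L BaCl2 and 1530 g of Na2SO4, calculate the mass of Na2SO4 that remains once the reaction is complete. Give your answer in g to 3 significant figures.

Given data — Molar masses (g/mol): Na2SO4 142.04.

n(BaCl2) = 1.70 × 3363/1000 = 5.717 mol
n(Na2SO4) = 1530 / 142.04 = 10.77 mol
n/ν for BaCl2 = 5.717/1 = 5.717
n/ν for Na2SO4 = 10.77/1 = 10.77
Smallest n/ν is BaCl2 → limiting reagent.
Na2SO4 consumed = (1/1) × 5.717 = 5.717 mol
Na2SO4 remaining = 10.77 − 5.717 = 5.053 mol
mass = 5.053 × 142.04 = 717.7 g

718 g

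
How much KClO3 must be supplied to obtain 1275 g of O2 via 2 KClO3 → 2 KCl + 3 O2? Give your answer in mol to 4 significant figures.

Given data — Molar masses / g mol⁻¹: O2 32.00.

26.56 mol

n(O2) = 1275 / 32.00 = 39.84 mol
n(KClO3) = (2/3) × 39.84 = 26.56 mol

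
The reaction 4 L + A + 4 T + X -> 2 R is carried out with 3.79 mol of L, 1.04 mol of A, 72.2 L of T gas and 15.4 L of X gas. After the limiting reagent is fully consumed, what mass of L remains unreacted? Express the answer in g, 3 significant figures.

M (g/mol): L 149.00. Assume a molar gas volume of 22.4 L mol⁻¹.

155 g

n(L) = 3.790 mol
n(A) = 1.040 mol
n(T) = 72.20 / 22.4 = 3.223 mol
n(X) = 15.40 / 22.4 = 0.6875 mol
n/ν → L: 0.9475, A: 1.040, T: 0.8058, X: 0.6875; X is limiting.
L consumed = (4/1) × 0.6875 = 2.750 mol
L remaining = 3.790 − 2.750 = 1.040 mol
mass = 1.040 × 149.00 = 155.0 g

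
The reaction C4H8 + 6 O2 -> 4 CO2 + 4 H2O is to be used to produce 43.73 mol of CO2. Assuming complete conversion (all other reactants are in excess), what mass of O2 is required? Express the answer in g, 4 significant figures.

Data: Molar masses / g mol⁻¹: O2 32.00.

2099 g

n(CO2) = 43.73 mol
n(O2) = (6/4) × 43.73 = 65.60 mol
mass = 65.60 × 32.00 = 2099 g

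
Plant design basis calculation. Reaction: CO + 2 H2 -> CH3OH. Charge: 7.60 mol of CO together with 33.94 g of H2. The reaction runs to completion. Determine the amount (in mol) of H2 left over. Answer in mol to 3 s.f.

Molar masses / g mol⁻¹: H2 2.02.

1.60 mol

n(CO) = 7.600 mol
n(H2) = 33.94 / 2.02 = 16.80 mol
n/ν → CO: 7.600, H2: 8.400; CO is limiting.
H2 consumed = (2/1) × 7.600 = 15.20 mol
H2 remaining = 16.80 − 15.20 = 1.600 mol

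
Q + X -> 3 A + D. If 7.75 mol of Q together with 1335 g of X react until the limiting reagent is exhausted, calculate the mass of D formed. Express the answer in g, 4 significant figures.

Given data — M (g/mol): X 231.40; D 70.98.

409.5 g

n(Q) = 7.750 mol
n(X) = 1335 / 231.40 = 5.769 mol
n/ν for Q = 7.750/1 = 7.750
n/ν for X = 5.769/1 = 5.769
Smallest n/ν is X → limiting reagent.
n(D) = (1/1) × 5.769 = 5.769 mol
mass = 5.769 × 70.98 = 409.5 g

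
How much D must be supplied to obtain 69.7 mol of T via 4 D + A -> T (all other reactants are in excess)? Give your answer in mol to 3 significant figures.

279 mol

n(T) = 69.70 mol
n(D) = (4/1) × 69.70 = 278.8 mol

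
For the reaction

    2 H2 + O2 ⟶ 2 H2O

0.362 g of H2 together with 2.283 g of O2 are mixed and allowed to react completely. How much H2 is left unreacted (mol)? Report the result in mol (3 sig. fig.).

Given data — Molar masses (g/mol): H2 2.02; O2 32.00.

0.0365 mol

n(H2) = 0.3620 / 2.02 = 0.1792 mol
n(O2) = 2.283 / 32.00 = 0.07134 mol
n/ν → H2: 0.08960, O2: 0.07134; O2 is limiting.
H2 consumed = (2/1) × 0.07134 = 0.1427 mol
H2 remaining = 0.1792 − 0.1427 = 0.03650 mol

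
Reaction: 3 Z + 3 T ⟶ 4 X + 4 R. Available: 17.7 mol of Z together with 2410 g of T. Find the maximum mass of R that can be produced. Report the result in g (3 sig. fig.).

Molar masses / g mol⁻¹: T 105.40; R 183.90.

n(Z) = 17.70 mol
n(T) = 2410 / 105.40 = 22.87 mol
n/ν for Z = 17.70/3 = 5.900
n/ν for T = 22.87/3 = 7.623
Smallest n/ν is Z → limiting reagent.
n(R) = (4/3) × 17.70 = 23.60 mol
mass = 23.60 × 183.90 = 4340 g

4340 g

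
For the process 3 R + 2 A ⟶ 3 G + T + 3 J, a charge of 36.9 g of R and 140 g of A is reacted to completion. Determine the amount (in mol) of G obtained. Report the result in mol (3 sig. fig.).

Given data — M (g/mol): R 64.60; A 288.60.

n(R) = 36.90 / 64.60 = 0.5712 mol
n(A) = 140.0 / 288.60 = 0.4851 mol
n/ν for R = 0.5712/3 = 0.1904
n/ν for A = 0.4851/2 = 0.2426
Smallest n/ν is R → limiting reagent.
n(G) = (3/3) × 0.5712 = 0.5712 mol

0.571 mol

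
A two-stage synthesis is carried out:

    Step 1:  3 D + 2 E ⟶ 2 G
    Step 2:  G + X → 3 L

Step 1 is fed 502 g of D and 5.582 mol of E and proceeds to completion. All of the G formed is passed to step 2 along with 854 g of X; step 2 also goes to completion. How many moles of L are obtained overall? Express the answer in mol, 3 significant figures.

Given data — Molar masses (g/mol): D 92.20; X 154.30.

Step 1:
n(D) = 502.0 / 92.20 = 5.445 mol
n(E) = 5.582 mol
n/ν for D = 5.445/3 = 1.815
n/ν for E = 5.582/2 = 2.791
Smallest n/ν is D → limiting reagent.
n(G) produced = (2/3) × 5.445 = 3.630 mol
Step 2:
n(G) available = 3.630 mol
n(X) = 854.0 / 154.30 = 5.535 mol
n/ν for G = 3.630/1 = 3.630
n/ν for X = 5.535/1 = 5.535
Smallest n/ν is G → limiting reagent.
n(L) = (3/1) × 3.630 = 10.89 mol

10.9 mol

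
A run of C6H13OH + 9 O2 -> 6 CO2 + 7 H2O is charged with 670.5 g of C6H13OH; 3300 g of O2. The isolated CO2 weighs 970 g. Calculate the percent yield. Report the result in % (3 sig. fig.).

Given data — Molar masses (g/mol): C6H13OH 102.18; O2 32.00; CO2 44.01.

56.0 %

n(C6H13OH) = 670.5 / 102.18 = 6.562 mol
n(O2) = 3300 / 32.00 = 103.1 mol
n/ν → C6H13OH: 6.562, O2: 11.46; C6H13OH is limiting.
theoretical n(CO2) = (6/1) × 6.562 = 39.37 mol → 1733 g
% yield = 970 / 1733 × 100 = 55.97 %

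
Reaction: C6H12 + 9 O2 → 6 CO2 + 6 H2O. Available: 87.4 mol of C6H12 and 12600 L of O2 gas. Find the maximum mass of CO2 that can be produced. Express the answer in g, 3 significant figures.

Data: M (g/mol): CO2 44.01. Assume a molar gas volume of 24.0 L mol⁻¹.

15400 g

n(C6H12) = 87.40 mol
n(O2) = 12600 / 24.0 = 525.0 mol
n/ν → C6H12: 87.40, O2: 58.33; O2 is limiting.
n(CO2) = (6/9) × 525.0 = 350.0 mol
mass = 350.0 × 44.01 = 15400 g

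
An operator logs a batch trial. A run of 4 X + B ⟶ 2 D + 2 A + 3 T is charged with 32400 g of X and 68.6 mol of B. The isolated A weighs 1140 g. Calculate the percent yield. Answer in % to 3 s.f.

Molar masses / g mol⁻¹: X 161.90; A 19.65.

n(X) = 32400 / 161.90 = 200.1 mol
n(B) = 68.60 mol
n/ν → X: 50.03, B: 68.60; X is limiting.
theoretical n(A) = (2/4) × 200.1 = 100.1 mol → 1967 g
% yield = 1140 / 1967 × 100 = 57.96 %

58.0 %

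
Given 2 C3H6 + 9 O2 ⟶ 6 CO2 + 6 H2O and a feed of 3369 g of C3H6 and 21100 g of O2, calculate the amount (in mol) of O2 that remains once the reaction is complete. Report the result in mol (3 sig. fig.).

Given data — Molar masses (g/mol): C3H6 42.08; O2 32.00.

n(C3H6) = 3369 / 42.08 = 80.06 mol
n(O2) = 21100 / 32.00 = 659.4 mol
n/ν for C3H6 = 80.06/2 = 40.03
n/ν for O2 = 659.4/9 = 73.27
Smallest n/ν is C3H6 → limiting reagent.
O2 consumed = (9/2) × 80.06 = 360.3 mol
O2 remaining = 659.4 − 360.3 = 299.1 mol

299 mol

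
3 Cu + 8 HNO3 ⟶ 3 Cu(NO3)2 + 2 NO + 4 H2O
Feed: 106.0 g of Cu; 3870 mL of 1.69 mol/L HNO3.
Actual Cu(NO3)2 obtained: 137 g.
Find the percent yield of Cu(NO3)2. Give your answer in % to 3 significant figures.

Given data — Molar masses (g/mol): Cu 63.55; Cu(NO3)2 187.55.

n(Cu) = 106.0 / 63.55 = 1.668 mol
n(HNO3) = 1.69 × 3870/1000 = 6.540 mol
n/ν for Cu = 1.668/3 = 0.5560
n/ν for HNO3 = 6.540/8 = 0.8175
Smallest n/ν is Cu → limiting reagent.
theoretical n(Cu(NO3)2) = (3/3) × 1.668 = 1.668 mol → 312.8 g
% yield = 137 / 312.8 × 100 = 43.80 %

43.8 %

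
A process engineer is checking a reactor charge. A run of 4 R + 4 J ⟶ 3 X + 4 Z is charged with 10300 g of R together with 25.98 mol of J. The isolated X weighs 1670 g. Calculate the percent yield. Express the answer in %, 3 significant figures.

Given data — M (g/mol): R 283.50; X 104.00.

n(R) = 10300 / 283.50 = 36.33 mol
n(J) = 25.98 mol
n/ν for R = 36.33/4 = 9.083
n/ν for J = 25.98/4 = 6.495
Smallest n/ν is J → limiting reagent.
theoretical n(X) = (3/4) × 25.98 = 19.49 mol → 2027 g
% yield = 1670 / 2027 × 100 = 82.39 %

82.4 %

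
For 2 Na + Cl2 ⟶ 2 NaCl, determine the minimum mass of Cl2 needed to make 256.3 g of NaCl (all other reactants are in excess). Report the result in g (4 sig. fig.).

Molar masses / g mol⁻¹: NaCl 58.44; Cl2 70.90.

155.5 g

n(NaCl) = 256.3 / 58.44 = 4.386 mol
n(Cl2) = (1/2) × 4.386 = 2.193 mol
mass = 2.193 × 70.90 = 155.5 g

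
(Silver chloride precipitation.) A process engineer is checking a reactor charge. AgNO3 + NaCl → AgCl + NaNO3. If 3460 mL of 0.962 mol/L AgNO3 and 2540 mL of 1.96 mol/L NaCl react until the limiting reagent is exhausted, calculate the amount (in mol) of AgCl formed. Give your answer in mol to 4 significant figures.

3.329 mol

n(AgNO3) = 0.962 × 3460/1000 = 3.329 mol
n(NaCl) = 1.96 × 2540/1000 = 4.978 mol
n/ν for AgNO3 = 3.329/1 = 3.329
n/ν for NaCl = 4.978/1 = 4.978
Smallest n/ν is AgNO3 → limiting reagent.
n(AgCl) = (1/1) × 3.329 = 3.329 mol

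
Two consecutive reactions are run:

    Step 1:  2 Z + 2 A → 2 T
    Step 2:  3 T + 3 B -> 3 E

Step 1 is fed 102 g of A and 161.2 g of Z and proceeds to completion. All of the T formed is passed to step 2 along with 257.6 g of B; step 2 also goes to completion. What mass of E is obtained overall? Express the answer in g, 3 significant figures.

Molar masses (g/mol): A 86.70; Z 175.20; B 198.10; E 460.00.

423 g

Step 1:
n(A) = 102.0 / 86.70 = 1.176 mol
n(Z) = 161.2 / 175.20 = 0.9201 mol
n/ν for A = 1.176/2 = 0.5880
n/ν for Z = 0.9201/2 = 0.4601
Smallest n/ν is Z → limiting reagent.
n(T) produced = (2/2) × 0.9201 = 0.9201 mol
Step 2:
n(T) available = 0.9201 mol
n(B) = 257.6 / 198.10 = 1.300 mol
n/ν for T = 0.9201/3 = 0.3067
n/ν for B = 1.300/3 = 0.4333
Smallest n/ν is T → limiting reagent.
n(E) = (3/3) × 0.9201 = 0.9201 mol
mass = 0.9201 × 460.00 = 423.2 g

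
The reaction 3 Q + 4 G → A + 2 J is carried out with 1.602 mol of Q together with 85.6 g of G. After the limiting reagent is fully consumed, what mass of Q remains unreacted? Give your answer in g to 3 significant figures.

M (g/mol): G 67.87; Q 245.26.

n(Q) = 1.602 mol
n(G) = 85.60 / 67.87 = 1.261 mol
n/ν for Q = 1.602/3 = 0.5340
n/ν for G = 1.261/4 = 0.3153
Smallest n/ν is G → limiting reagent.
Q consumed = (3/4) × 1.261 = 0.9458 mol
Q remaining = 1.602 − 0.9458 = 0.6562 mol
mass = 0.6562 × 245.26 = 160.9 g

161 g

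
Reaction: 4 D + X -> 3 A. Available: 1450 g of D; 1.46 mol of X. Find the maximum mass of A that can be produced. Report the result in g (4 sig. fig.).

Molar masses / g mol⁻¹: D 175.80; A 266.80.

1169 g

n(D) = 1450 / 175.80 = 8.248 mol
n(X) = 1.460 mol
n/ν for D = 8.248/4 = 2.062
n/ν for X = 1.460/1 = 1.460
Smallest n/ν is X → limiting reagent.
n(A) = (3/1) × 1.460 = 4.380 mol
mass = 4.380 × 266.80 = 1169 g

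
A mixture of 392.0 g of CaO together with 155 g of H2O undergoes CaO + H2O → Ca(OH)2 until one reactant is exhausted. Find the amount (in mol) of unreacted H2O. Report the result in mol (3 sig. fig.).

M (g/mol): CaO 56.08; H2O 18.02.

n(CaO) = 392.0 / 56.08 = 6.990 mol
n(H2O) = 155.0 / 18.02 = 8.602 mol
n/ν for CaO = 6.990/1 = 6.990
n/ν for H2O = 8.602/1 = 8.602
Smallest n/ν is CaO → limiting reagent.
H2O consumed = (1/1) × 6.990 = 6.990 mol
H2O remaining = 8.602 − 6.990 = 1.612 mol

1.61 mol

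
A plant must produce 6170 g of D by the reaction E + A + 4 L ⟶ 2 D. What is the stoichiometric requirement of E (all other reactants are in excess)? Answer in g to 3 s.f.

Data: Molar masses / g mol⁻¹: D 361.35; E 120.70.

1030 g

n(D) = 6170 / 361.35 = 17.07 mol
n(E) = (1/2) × 17.07 = 8.535 mol
mass = 8.535 × 120.70 = 1030 g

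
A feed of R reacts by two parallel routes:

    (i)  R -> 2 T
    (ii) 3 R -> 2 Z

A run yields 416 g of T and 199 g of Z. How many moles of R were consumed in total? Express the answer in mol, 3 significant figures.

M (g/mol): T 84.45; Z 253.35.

n(T) = 416 / 84.45 = 4.926 mol
n(Z) = 199 / 253.35 = 0.7855 mol
n(R) via (i) = (1/2)×4.926 = 2.463 mol
n(R) via (ii) = (3/2)×0.7855 = 1.178 mol
total n(R) = 2.463 + 1.178 = 3.641 mol

3.64 mol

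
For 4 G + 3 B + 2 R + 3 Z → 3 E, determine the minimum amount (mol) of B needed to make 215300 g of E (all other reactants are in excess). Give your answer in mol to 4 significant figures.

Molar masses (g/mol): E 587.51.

n(E) = 215300 / 587.51 = 366.5 mol
n(B) = (3/3) × 366.5 = 366.5 mol

366.5 mol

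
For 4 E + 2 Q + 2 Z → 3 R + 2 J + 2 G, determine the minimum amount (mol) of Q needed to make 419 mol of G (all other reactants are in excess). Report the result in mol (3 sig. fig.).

419 mol

n(G) = 419.0 mol
n(Q) = (2/2) × 419.0 = 419.0 mol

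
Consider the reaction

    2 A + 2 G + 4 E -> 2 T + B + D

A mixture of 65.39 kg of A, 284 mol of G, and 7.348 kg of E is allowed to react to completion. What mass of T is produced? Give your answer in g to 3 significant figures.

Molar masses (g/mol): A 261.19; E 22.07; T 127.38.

21200 g

n(A) = 65.39×1000 / 261.19 = 250.4 mol
n(G) = 284.0 mol
n(E) = 7.348×1000 / 22.07 = 332.9 mol
n/ν for A = 250.4/2 = 125.2
n/ν for G = 284.0/2 = 142.0
n/ν for E = 332.9/4 = 83.23
Smallest n/ν is E → limiting reagent.
n(T) = (2/4) × 332.9 = 166.5 mol
mass = 166.5 × 127.38 = 21210 g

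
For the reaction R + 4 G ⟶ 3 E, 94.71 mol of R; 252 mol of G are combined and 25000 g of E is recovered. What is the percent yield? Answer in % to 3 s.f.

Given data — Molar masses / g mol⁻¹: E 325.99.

40.6 %

n(R) = 94.71 mol
n(G) = 252.0 mol
n/ν for R = 94.71/1 = 94.71
n/ν for G = 252.0/4 = 63.00
Smallest n/ν is G → limiting reagent.
theoretical n(E) = (3/4) × 252.0 = 189.0 mol → 61610 g
% yield = 25000 / 61610 × 100 = 40.58 %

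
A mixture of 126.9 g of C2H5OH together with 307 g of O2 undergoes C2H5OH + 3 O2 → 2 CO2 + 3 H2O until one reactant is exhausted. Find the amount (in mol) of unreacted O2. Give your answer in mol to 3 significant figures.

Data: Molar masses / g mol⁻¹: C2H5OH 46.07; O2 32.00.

n(C2H5OH) = 126.9 / 46.07 = 2.755 mol
n(O2) = 307.0 / 32.00 = 9.594 mol
n/ν for C2H5OH = 2.755/1 = 2.755
n/ν for O2 = 9.594/3 = 3.198
Smallest n/ν is C2H5OH → limiting reagent.
O2 consumed = (3/1) × 2.755 = 8.265 mol
O2 remaining = 9.594 − 8.265 = 1.329 mol

1.33 mol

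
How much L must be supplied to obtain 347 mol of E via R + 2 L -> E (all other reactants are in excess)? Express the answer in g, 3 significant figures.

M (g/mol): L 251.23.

n(E) = 347.0 mol
n(L) = (2/1) × 347.0 = 694.0 mol
mass = 694.0 × 251.23 = 174400 g

174000 g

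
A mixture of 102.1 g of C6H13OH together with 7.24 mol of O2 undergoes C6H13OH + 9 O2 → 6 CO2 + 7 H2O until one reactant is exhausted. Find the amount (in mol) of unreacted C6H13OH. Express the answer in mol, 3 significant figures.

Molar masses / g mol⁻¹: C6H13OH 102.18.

0.195 mol

n(C6H13OH) = 102.1 / 102.18 = 0.9992 mol
n(O2) = 7.240 mol
n/ν for C6H13OH = 0.9992/1 = 0.9992
n/ν for O2 = 7.240/9 = 0.8044
Smallest n/ν is O2 → limiting reagent.
C6H13OH consumed = (1/9) × 7.240 = 0.8044 mol
C6H13OH remaining = 0.9992 − 0.8044 = 0.1948 mol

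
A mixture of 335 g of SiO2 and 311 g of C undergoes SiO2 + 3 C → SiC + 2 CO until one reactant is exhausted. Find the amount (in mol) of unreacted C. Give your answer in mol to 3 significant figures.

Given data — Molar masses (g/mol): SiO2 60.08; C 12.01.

n(SiO2) = 335.0 / 60.08 = 5.576 mol
n(C) = 311.0 / 12.01 = 25.90 mol
n/ν for SiO2 = 5.576/1 = 5.576
n/ν for C = 25.90/3 = 8.633
Smallest n/ν is SiO2 → limiting reagent.
C consumed = (3/1) × 5.576 = 16.73 mol
C remaining = 25.90 − 16.73 = 9.170 mol

9.17 mol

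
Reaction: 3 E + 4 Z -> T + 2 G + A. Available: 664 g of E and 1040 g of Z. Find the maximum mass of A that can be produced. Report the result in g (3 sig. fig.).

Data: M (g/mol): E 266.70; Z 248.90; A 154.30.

n(E) = 664.0 / 266.70 = 2.490 mol
n(Z) = 1040 / 248.90 = 4.178 mol
n/ν for E = 2.490/3 = 0.8300
n/ν for Z = 4.178/4 = 1.045
Smallest n/ν is E → limiting reagent.
n(A) = (1/3) × 2.490 = 0.8300 mol
mass = 0.8300 × 154.30 = 128.1 g

128 g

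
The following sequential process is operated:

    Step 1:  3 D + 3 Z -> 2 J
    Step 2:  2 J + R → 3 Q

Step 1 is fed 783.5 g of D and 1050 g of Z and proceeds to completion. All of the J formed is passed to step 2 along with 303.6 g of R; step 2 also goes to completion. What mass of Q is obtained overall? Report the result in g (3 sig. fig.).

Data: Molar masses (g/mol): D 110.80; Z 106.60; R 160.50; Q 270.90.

Step 1:
n(D) = 783.5 / 110.80 = 7.071 mol
n(Z) = 1050 / 106.60 = 9.850 mol
n/ν for D = 7.071/3 = 2.357
n/ν for Z = 9.850/3 = 3.283
Smallest n/ν is D → limiting reagent.
n(J) produced = (2/3) × 7.071 = 4.714 mol
Step 2:
n(J) available = 4.714 mol
n(R) = 303.6 / 160.50 = 1.892 mol
n/ν for J = 4.714/2 = 2.357
n/ν for R = 1.892/1 = 1.892
Smallest n/ν is R → limiting reagent.
n(Q) = (3/1) × 1.892 = 5.676 mol
mass = 5.676 × 270.90 = 1538 g

1540 g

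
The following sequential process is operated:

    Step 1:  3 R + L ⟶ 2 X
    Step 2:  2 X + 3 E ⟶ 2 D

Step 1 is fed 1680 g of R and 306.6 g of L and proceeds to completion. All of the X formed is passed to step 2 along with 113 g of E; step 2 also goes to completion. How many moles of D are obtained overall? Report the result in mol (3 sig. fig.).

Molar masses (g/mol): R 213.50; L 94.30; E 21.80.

3.46 mol

Step 1:
n(R) = 1680 / 213.50 = 7.869 mol
n(L) = 306.6 / 94.30 = 3.251 mol
n/ν for R = 7.869/3 = 2.623
n/ν for L = 3.251/1 = 3.251
Smallest n/ν is R → limiting reagent.
n(X) produced = (2/3) × 7.869 = 5.246 mol
Step 2:
n(X) available = 5.246 mol
n(E) = 113.0 / 21.80 = 5.183 mol
n/ν for X = 5.246/2 = 2.623
n/ν for E = 5.183/3 = 1.728
Smallest n/ν is E → limiting reagent.
n(D) = (2/3) × 5.183 = 3.455 mol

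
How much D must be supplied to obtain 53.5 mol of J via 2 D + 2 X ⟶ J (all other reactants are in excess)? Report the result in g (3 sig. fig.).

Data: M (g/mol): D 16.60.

n(J) = 53.50 mol
n(D) = (2/1) × 53.50 = 107.0 mol
mass = 107.0 × 16.60 = 1776 g

1780 g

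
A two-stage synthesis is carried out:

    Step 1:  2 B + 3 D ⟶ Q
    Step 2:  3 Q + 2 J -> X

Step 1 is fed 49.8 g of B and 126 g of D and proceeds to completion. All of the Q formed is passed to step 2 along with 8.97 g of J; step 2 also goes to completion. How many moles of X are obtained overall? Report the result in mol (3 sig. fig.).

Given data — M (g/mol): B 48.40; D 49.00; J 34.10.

0.132 mol

Step 1:
n(B) = 49.80 / 48.40 = 1.029 mol
n(D) = 126.0 / 49.00 = 2.571 mol
n/ν → B: 0.5145, D: 0.8570; B is limiting.
n(Q) produced = (1/2) × 1.029 = 0.5145 mol
Step 2:
n(Q) available = 0.5145 mol
n(J) = 8.970 / 34.10 = 0.2630 mol
n/ν → Q: 0.1715, J: 0.1315; J is limiting.
n(X) = (1/2) × 0.2630 = 0.1315 mol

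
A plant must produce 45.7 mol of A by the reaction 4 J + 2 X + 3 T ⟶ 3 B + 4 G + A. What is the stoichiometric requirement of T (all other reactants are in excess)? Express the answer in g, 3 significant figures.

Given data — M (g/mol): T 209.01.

n(A) = 45.70 mol
n(T) = (3/1) × 45.70 = 137.1 mol
mass = 137.1 × 209.01 = 28660 g

28700 g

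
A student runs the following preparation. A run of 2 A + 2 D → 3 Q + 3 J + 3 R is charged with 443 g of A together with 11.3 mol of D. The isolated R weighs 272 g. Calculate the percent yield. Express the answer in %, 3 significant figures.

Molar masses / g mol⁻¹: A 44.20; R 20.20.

n(A) = 443.0 / 44.20 = 10.02 mol
n(D) = 11.30 mol
n/ν → A: 5.010, D: 5.650; A is limiting.
theoretical n(R) = (3/2) × 10.02 = 15.03 mol → 303.6 g
% yield = 272 / 303.6 × 100 = 89.59 %

89.6 %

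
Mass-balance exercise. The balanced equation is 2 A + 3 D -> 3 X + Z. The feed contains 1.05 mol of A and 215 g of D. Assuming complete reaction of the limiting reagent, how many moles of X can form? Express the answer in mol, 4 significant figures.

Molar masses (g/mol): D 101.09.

1.575 mol

n(A) = 1.050 mol
n(D) = 215.0 / 101.09 = 2.127 mol
n/ν for A = 1.050/2 = 0.5250
n/ν for D = 2.127/3 = 0.7090
Smallest n/ν is A → limiting reagent.
n(X) = (3/2) × 1.050 = 1.575 mol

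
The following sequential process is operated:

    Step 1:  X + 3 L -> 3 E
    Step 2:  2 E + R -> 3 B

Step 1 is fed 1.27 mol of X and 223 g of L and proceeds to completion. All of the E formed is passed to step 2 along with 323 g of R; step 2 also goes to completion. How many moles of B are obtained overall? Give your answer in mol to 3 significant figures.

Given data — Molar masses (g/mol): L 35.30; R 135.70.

Step 1:
n(X) = 1.270 mol
n(L) = 223.0 / 35.30 = 6.317 mol
n/ν → X: 1.270, L: 2.106; X is limiting.
n(E) produced = (3/1) × 1.270 = 3.810 mol
Step 2:
n(E) available = 3.810 mol
n(R) = 323.0 / 135.70 = 2.380 mol
n/ν → E: 1.905, R: 2.380; E is limiting.
n(B) = (3/2) × 3.810 = 5.715 mol

5.72 mol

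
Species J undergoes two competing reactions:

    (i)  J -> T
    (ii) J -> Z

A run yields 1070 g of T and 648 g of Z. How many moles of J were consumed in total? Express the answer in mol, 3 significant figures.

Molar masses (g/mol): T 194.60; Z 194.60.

8.83 mol

n(T) = 1070 / 194.60 = 5.498 mol
n(Z) = 648 / 194.60 = 3.330 mol
n(J) via (i) = (1/1)×5.498 = 5.498 mol
n(J) via (ii) = (1/1)×3.330 = 3.330 mol
total n(J) = 5.498 + 3.330 = 8.828 mol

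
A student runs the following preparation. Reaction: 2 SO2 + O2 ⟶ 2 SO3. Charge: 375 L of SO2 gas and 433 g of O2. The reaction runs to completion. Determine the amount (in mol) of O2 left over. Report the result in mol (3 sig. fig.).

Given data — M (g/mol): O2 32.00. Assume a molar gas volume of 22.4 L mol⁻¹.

n(SO2) = 375.0 / 22.4 = 16.74 mol
n(O2) = 433.0 / 32.00 = 13.53 mol
n/ν → SO2: 8.370, O2: 13.53; SO2 is limiting.
O2 consumed = (1/2) × 16.74 = 8.370 mol
O2 remaining = 13.53 − 8.370 = 5.160 mol

5.16 mol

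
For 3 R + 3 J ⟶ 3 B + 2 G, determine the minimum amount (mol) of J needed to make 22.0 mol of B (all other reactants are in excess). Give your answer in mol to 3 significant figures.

22.0 mol

n(B) = 22.00 mol
n(J) = (3/3) × 22.00 = 22.00 mol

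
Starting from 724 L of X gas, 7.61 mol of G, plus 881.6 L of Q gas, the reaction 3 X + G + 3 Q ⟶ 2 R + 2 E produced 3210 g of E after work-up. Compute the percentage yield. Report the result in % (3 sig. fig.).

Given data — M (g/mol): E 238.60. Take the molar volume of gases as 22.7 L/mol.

88.4 %

n(X) = 724.0 / 22.7 = 31.89 mol
n(G) = 7.610 mol
n(Q) = 881.6 / 22.7 = 38.84 mol
n/ν for X = 31.89/3 = 10.63
n/ν for G = 7.610/1 = 7.610
n/ν for Q = 38.84/3 = 12.95
Smallest n/ν is G → limiting reagent.
theoretical n(E) = (2/1) × 7.610 = 15.22 mol → 3631 g
% yield = 3210 / 3631 × 100 = 88.41 %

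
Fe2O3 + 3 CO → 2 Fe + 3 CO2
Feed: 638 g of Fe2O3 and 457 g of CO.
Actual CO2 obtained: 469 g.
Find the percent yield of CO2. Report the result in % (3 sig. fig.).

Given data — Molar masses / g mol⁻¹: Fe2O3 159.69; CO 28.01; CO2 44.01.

n(Fe2O3) = 638.0 / 159.69 = 3.995 mol
n(CO) = 457.0 / 28.01 = 16.32 mol
n/ν for Fe2O3 = 3.995/1 = 3.995
n/ν for CO = 16.32/3 = 5.440
Smallest n/ν is Fe2O3 → limiting reagent.
theoretical n(CO2) = (3/1) × 3.995 = 11.99 mol → 527.7 g
% yield = 469 / 527.7 × 100 = 88.88 %

88.9 %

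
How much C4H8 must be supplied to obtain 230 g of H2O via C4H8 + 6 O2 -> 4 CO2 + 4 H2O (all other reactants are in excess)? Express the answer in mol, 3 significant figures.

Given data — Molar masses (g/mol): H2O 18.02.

3.19 mol

n(H2O) = 230 / 18.02 = 12.76 mol
n(C4H8) = (1/4) × 12.76 = 3.190 mol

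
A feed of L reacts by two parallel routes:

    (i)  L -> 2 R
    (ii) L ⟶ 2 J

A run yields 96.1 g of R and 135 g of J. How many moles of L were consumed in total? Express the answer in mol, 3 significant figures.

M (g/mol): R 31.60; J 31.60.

n(R) = 96.1 / 31.60 = 3.041 mol
n(J) = 135 / 31.60 = 4.272 mol
n(L) via (i) = (1/2)×3.041 = 1.521 mol
n(L) via (ii) = (1/2)×4.272 = 2.136 mol
total n(L) = 1.521 + 2.136 = 3.657 mol

3.66 mol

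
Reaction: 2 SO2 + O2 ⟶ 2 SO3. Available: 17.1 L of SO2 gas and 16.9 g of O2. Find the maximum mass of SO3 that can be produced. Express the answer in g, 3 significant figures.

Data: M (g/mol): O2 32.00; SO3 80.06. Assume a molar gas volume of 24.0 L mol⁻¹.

n(SO2) = 17.10 / 24.0 = 0.7125 mol
n(O2) = 16.90 / 32.00 = 0.5281 mol
n/ν for SO2 = 0.7125/2 = 0.3563
n/ν for O2 = 0.5281/1 = 0.5281
Smallest n/ν is SO2 → limiting reagent.
n(SO3) = (2/2) × 0.7125 = 0.7125 mol
mass = 0.7125 × 80.06 = 57.04 g

57.0 g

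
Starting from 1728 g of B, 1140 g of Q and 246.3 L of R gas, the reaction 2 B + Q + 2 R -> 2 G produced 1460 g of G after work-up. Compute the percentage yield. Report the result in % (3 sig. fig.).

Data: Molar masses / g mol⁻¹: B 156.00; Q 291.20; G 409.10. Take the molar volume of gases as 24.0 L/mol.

45.6 %

n(B) = 1728 / 156.00 = 11.08 mol
n(Q) = 1140 / 291.20 = 3.915 mol
n(R) = 246.3 / 24.0 = 10.26 mol
n/ν → B: 5.540, Q: 3.915, R: 5.130; Q is limiting.
theoretical n(G) = (2/1) × 3.915 = 7.830 mol → 3203 g
% yield = 1460 / 3203 × 100 = 45.58 %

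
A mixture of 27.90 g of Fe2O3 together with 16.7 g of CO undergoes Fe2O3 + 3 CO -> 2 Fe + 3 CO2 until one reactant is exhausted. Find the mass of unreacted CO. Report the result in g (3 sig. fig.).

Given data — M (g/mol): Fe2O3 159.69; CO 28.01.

2.02 g

n(Fe2O3) = 27.90 / 159.69 = 0.1747 mol
n(CO) = 16.70 / 28.01 = 0.5962 mol
n/ν for Fe2O3 = 0.1747/1 = 0.1747
n/ν for CO = 0.5962/3 = 0.1987
Smallest n/ν is Fe2O3 → limiting reagent.
CO consumed = (3/1) × 0.1747 = 0.5241 mol
CO remaining = 0.5962 − 0.5241 = 0.07210 mol
mass = 0.07210 × 28.01 = 2.020 g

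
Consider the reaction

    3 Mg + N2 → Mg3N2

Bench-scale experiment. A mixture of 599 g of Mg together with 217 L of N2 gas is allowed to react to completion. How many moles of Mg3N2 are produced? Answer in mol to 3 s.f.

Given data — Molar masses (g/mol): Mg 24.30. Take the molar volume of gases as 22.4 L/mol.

n(Mg) = 599.0 / 24.30 = 24.65 mol
n(N2) = 217.0 / 22.4 = 9.688 mol
n/ν → Mg: 8.217, N2: 9.688; Mg is limiting.
n(Mg3N2) = (1/3) × 24.65 = 8.217 mol

8.22 mol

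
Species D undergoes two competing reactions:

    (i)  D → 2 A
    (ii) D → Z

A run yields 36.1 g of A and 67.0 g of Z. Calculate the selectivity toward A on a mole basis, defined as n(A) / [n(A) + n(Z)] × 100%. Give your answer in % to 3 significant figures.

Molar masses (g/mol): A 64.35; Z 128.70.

n(A) = 36.1 / 64.35 = 0.5610 mol
n(Z) = 67.0 / 128.70 = 0.5206 mol
selectivity = 0.5610/(0.5610+0.5206) × 100 = 51.87 %

51.9 %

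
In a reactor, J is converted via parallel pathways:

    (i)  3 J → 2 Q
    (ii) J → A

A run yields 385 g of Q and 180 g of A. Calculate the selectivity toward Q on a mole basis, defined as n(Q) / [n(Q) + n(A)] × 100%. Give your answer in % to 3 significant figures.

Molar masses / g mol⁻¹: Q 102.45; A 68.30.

58.8 %

n(Q) = 385 / 102.45 = 3.758 mol
n(A) = 180 / 68.30 = 2.635 mol
selectivity = 3.758/(3.758+2.635) × 100 = 58.78 %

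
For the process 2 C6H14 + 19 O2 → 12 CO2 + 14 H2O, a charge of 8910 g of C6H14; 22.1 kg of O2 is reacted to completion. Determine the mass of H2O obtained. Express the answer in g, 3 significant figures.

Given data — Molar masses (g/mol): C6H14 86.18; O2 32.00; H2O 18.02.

n(C6H14) = 8910 / 86.18 = 103.4 mol
n(O2) = 22.10×1000 / 32.00 = 690.6 mol
n/ν for C6H14 = 103.4/2 = 51.70
n/ν for O2 = 690.6/19 = 36.35
Smallest n/ν is O2 → limiting reagent.
n(H2O) = (14/19) × 690.6 = 508.9 mol
mass = 508.9 × 18.02 = 9170 g

9170 g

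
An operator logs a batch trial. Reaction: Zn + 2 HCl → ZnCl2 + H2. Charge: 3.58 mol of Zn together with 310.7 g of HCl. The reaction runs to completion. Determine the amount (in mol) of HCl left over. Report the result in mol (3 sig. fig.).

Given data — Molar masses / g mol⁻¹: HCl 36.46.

n(Zn) = 3.580 mol
n(HCl) = 310.7 / 36.46 = 8.522 mol
n/ν → Zn: 3.580, HCl: 4.261; Zn is limiting.
HCl consumed = (2/1) × 3.580 = 7.160 mol
HCl remaining = 8.522 − 7.160 = 1.362 mol

1.36 mol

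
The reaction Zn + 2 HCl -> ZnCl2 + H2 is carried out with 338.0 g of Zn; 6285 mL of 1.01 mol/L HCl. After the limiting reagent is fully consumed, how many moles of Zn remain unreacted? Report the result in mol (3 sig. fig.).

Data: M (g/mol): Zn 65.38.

2.00 mol

n(Zn) = 338.0 / 65.38 = 5.170 mol
n(HCl) = 1.01 × 6285/1000 = 6.348 mol
n/ν → Zn: 5.170, HCl: 3.174; HCl is limiting.
Zn consumed = (1/2) × 6.348 = 3.174 mol
Zn remaining = 5.170 − 3.174 = 1.996 mol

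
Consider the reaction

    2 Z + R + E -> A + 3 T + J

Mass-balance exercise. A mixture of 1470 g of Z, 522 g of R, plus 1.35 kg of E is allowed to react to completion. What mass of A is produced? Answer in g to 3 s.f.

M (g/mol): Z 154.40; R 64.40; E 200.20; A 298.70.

n(Z) = 1470 / 154.40 = 9.521 mol
n(R) = 522.0 / 64.40 = 8.106 mol
n(E) = 1.350×1000 / 200.20 = 6.743 mol
n/ν → Z: 4.761, R: 8.106, E: 6.743; Z is limiting.
n(A) = (1/2) × 9.521 = 4.761 mol
mass = 4.761 × 298.70 = 1422 g

1420 g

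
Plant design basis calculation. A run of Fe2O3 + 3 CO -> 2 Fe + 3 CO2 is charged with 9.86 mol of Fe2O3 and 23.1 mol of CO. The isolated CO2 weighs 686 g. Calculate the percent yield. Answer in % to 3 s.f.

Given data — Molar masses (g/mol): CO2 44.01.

67.5 %

n(Fe2O3) = 9.860 mol
n(CO) = 23.10 mol
n/ν for Fe2O3 = 9.860/1 = 9.860
n/ν for CO = 23.10/3 = 7.700
Smallest n/ν is CO → limiting reagent.
theoretical n(CO2) = (3/3) × 23.10 = 23.10 mol → 1017 g
% yield = 686 / 1017 × 100 = 67.45 %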